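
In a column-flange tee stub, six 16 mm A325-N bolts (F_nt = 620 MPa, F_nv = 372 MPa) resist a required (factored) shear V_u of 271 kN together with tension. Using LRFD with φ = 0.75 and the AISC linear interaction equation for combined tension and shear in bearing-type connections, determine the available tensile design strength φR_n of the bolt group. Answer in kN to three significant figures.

A_b = π·16²/4 = 201.1 mm²; f_rv = 271 × 1000 / (6 × 201.1) = 224.6 MPa.
F'_nt = 1.3 F_nt − (F_nt / φF_nv) f_rv = 1.3·620 − (620/(0.75·372))·224.6 = 306.8 MPa, capped at F_nt → F'_nt = 306.8 MPa.
R_n = F'_nt · A_b · n = 306.8 × 201.1 × 6 / 1000 = 370.1 kN.
Design strength φR_n = 0.75 × 370.1 = 278 kN.

278 kN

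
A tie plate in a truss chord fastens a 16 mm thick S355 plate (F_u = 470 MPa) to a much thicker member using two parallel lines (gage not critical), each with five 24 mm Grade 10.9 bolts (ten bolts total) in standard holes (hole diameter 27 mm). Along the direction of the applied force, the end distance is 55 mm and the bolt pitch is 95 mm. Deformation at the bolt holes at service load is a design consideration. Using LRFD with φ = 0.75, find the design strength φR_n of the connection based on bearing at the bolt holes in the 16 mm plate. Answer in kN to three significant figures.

3160 kN

Per bolt r_n = 1.2 l_c t F_u ≤ 2.4 d t F_u; upper limit = 2.4 × 24 × 16 × 470 / 1000 = 433.2 kN.
Edge bolt: l_c = 55 − 27/2 = 41.5 mm → 1.2 × 41.5 × 16 × 470 / 1000 = 374.5 → r_n = 374.5 kN.
Interior bolts: l_c = 95 − 27 = 68 mm → 1.2 × 68 × 16 × 470 / 1000 = 613.6 → r_n = 433.2 kN.
R_n = 2 × 374.5 + 8 × 433.2 = 4214 kN.
Design strength φR_n = 0.75 × 4214 = 3160 kN.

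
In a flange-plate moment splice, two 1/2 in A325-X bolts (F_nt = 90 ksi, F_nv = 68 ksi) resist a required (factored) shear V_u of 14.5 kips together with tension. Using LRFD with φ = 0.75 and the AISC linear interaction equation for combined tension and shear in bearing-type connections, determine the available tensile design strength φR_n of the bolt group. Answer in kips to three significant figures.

A_b = π·0.5²/4 = 0.1963 in²; f_rv = 14.5 / (2 × 0.1963) = 36.92 ksi.
F'_nt = 1.3 F_nt − (F_nt / φF_nv) f_rv = 1.3·90 − (90/(0.75·68))·36.92 = 51.84 ksi, capped at F_nt → F'_nt = 51.84 ksi.
R_n = F'_nt · A_b · n = 51.84 × 0.1963 × 2 = 20.36 kips.
Design strength φR_n = 0.75 × 20.36 = 15.3 kips.

15.3 kips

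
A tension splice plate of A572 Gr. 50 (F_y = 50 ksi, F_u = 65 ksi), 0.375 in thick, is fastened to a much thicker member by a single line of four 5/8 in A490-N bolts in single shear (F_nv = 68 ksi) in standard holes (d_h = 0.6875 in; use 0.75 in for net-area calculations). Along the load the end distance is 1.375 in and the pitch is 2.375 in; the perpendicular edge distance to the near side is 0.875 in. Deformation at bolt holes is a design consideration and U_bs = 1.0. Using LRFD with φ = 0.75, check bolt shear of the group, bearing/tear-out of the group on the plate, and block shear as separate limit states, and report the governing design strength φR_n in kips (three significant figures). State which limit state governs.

62.6 kips (bolt shear governs)

Bolt shear: A_b = π·0.625²/4 = 0.3068 in²; R_n = 68 × 0.3068 × 4 × 1 = 83.45 kips → 0.75 × 83.45 = 62.6 kips.
Bearing: edge l_c = 1.031, r_n = 30.16 kips; interior l_c = 1.688, r_n = 36.56 kips; R_n = 30.16 + 3·36.56 = 139.9 kips → 105 kips.
Block shear: A_gv = 3.188, A_nv = 2.203, A_nt = 0.1875 in²; R_n = min(0.6F_uA_nv, 0.6F_yA_gv) + U_bs·F_u·A_nt = 98.11 kips → 73.6 kips.
Bolt shear governs: 62.6 kips.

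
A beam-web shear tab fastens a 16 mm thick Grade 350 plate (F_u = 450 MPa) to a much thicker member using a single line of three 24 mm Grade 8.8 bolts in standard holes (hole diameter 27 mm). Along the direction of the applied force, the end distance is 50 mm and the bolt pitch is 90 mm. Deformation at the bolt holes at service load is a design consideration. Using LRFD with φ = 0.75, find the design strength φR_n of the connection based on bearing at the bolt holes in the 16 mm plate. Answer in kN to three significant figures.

859 kN

Per bolt r_n = 1.2 l_c t F_u ≤ 2.4 d t F_u; upper limit = 2.4 × 24 × 16 × 450 / 1000 = 414.7 kN.
Edge bolt: l_c = 50 − 27/2 = 36.5 mm → 1.2 × 36.5 × 16 × 450 / 1000 = 315.4 → r_n = 315.4 kN.
Interior bolts: l_c = 90 − 27 = 63 mm → 1.2 × 63 × 16 × 450 / 1000 = 544.3 → r_n = 414.7 kN.
R_n = 1 × 315.4 + 2 × 414.7 = 1145 kN.
Design strength φR_n = 0.75 × 1145 = 859 kN.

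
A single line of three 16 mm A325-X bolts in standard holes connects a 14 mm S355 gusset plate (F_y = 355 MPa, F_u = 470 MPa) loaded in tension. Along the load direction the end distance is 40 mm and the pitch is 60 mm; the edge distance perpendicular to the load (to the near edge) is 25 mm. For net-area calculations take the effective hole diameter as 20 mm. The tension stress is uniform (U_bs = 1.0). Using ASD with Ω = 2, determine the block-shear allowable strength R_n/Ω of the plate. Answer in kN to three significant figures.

Shear plane L_v = 40 + 2·60 = 160 mm; A_gv = 160 × 14 = 2240 mm².
A_nv = (160 − 2.5·20) × 14 = 1540 mm².
A_nt = (25 − 0.5·20) × 14 = 210 mm².
0.6 F_u A_nv = 434.3 kN; 0.6 F_y A_gv = 477.1 kN → shear rupture governs the shear term.
R_n = 434.3 + 1.0 × 470 × 210 / 1000 = 533 kN.
Allowable strength R_n/Ω = 533 / 2 = 266 kN.

266 kN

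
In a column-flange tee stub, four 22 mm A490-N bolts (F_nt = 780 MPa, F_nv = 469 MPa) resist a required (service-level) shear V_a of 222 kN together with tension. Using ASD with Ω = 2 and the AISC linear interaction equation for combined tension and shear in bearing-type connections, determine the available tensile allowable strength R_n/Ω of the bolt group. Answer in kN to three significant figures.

402 kN

A_b = π·22²/4 = 380.1 mm²; f_rv = 222 × 1000 / (4 × 380.1) = 146 MPa.
F'_nt = 1.3 F_nt − (Ω F_nt / F_nv) f_rv = 1.3·780 − (2·780/469)·146 = 528.4 MPa, capped at F_nt → F'_nt = 528.4 MPa.
R_n = F'_nt · A_b · n = 528.4 × 380.1 × 4 / 1000 = 803.4 kN.
Allowable strength R_n/Ω = 803.4 / 2 = 402 kN.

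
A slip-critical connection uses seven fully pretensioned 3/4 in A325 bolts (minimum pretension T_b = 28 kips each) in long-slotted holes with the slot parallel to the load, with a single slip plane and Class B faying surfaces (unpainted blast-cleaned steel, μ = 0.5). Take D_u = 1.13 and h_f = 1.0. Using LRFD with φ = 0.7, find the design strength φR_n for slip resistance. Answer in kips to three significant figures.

77.5 kips

R_n = μ · D_u · h_f · T_b · n_s · n_b = 0.5 × 1.13 × 1.0 × 28 × 1 × 7 = 110.7 kips.
Design strength φR_n = 0.7 × 110.7 = 77.5 kips.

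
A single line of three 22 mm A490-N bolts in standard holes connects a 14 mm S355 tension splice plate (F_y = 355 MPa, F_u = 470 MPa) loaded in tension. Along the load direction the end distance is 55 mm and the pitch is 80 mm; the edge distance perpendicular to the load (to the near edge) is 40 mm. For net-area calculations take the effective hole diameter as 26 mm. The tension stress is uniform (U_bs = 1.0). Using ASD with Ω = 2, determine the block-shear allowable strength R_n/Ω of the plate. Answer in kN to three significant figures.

385 kN

Shear plane L_v = 55 + 2·80 = 215 mm; A_gv = 215 × 14 = 3010 mm².
A_nv = (215 − 2.5·26) × 14 = 2100 mm².
A_nt = (40 − 0.5·26) × 14 = 378 mm².
0.6 F_u A_nv = 592.2 kN; 0.6 F_y A_gv = 641.1 kN → shear rupture governs the shear term.
R_n = 592.2 + 1.0 × 470 × 378 / 1000 = 769.9 kN.
Allowable strength R_n/Ω = 769.9 / 2 = 385 kN.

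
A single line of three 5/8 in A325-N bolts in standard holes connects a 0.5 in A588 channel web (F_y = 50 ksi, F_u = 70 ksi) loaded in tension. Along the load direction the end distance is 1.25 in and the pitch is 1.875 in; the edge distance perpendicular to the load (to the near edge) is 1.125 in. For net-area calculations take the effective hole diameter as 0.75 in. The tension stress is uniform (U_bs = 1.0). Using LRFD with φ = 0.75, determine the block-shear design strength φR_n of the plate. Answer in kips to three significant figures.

68.9 kips

Shear plane L_v = 1.25 + 2·1.875 = 5 in; A_gv = 5 × 0.5 = 2.5 in².
A_nv = (5 − 2.5·0.75) × 0.5 = 1.562 in².
A_nt = (1.125 − 0.5·0.75) × 0.5 = 0.375 in².
0.6 F_u A_nv = 65.62 kips; 0.6 F_y A_gv = 75 kips → shear rupture governs the shear term.
R_n = 65.62 + 1.0 × 70 × 0.375 = 91.88 kips.
Design strength φR_n = 0.75 × 91.88 = 68.9 kips.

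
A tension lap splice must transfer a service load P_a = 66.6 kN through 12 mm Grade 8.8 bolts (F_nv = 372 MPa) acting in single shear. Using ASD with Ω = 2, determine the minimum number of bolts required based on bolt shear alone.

A_b = π·12²/4 = 113.1 mm².
Per-bolt allowable strength R_n/Ω = 372 × 113.1 × 1 / 1000 / 2 = 21.04 kN.
n ≥ 66.6 / 21.04 = 3.166 → use 4 bolts.

4 bolts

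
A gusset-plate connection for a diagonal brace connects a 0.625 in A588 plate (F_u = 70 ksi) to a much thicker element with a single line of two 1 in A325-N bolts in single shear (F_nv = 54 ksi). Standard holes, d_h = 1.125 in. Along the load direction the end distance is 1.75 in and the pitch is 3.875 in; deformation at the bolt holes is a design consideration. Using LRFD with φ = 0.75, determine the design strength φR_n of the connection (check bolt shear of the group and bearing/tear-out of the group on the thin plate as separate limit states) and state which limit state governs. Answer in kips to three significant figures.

63.6 kips (bolt shear governs)

Bolt shear: A_b = π·1²/4 = 0.7854 in²; R_n = 54 × 0.7854 × 2 × 1 = 84.82 kips → 0.75 × 84.82 = 63.6 kips.
Bearing (1.2 l_c t F_u ≤ 2.4 d t F_u): upper limit = 2.4·1·0.625·70 = 105 kips.
  Edge l_c = 1.75 − 1.125/2 = 1.188 → r_n = 62.34 kips; interior l_c = 3.875 − 1.125 = 2.75 → r_n = 105 kips.
  R_n,bearing = 1·62.34 + 1·105 = 167.3 kips → 0.75 × 167.3 = 126 kips.
Bolt shear governs: 63.6 kips.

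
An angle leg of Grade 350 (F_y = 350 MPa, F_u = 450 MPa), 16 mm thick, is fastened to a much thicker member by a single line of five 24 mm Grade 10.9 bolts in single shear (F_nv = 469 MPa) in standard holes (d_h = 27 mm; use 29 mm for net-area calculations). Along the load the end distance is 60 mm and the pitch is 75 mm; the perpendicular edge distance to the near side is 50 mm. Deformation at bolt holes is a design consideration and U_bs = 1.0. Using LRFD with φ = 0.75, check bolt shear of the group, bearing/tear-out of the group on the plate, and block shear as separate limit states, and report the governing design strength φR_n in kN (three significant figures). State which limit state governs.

796 kN (bolt shear governs)

Bolt shear: A_b = π·24²/4 = 452.4 mm²; R_n = 469 × 452.4 × 5 × 1 / 1000 = 1061 kN → 0.75 × 1061 = 796 kN.
Bearing: edge l_c = 46.5, r_n = 401.8 kN; interior l_c = 48, r_n = 414.7 kN; R_n = 401.8 + 4·414.7 = 2061 kN → 1550 kN.
Block shear: A_gv = 5760, A_nv = 3672, A_nt = 568 mm²; R_n = min(0.6F_uA_nv, 0.6F_yA_gv) + U_bs·F_u·A_nt = 1247 kN → 935 kN.
Bolt shear governs: 796 kN.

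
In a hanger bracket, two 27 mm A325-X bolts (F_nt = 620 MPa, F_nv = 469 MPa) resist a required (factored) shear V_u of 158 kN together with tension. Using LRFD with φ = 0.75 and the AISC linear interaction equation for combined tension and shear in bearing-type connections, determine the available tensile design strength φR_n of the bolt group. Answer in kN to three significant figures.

A_b = π·27²/4 = 572.6 mm²; f_rv = 158 × 1000 / (2 × 572.6) = 138 MPa.
F'_nt = 1.3 F_nt − (F_nt / φF_nv) f_rv = 1.3·620 − (620/(0.75·469))·138 = 562.8 MPa, capped at F_nt → F'_nt = 562.8 MPa.
R_n = F'_nt · A_b · n = 562.8 × 572.6 × 2 / 1000 = 644.5 kN.
Design strength φR_n = 0.75 × 644.5 = 483 kN.

483 kN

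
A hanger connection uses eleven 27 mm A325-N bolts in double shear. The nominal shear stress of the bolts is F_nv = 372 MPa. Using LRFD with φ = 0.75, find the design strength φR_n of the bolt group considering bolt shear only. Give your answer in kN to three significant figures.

3510 kN

A_b = π × 27² / 4 = 572.6 mm².
R_n = F_nv · A_b · n · n_s = 372 × 572.6 × 11 × 2 / 1000 = 4686 kN.
Design strength φR_n = 0.75 × 4686 = 3510 kN.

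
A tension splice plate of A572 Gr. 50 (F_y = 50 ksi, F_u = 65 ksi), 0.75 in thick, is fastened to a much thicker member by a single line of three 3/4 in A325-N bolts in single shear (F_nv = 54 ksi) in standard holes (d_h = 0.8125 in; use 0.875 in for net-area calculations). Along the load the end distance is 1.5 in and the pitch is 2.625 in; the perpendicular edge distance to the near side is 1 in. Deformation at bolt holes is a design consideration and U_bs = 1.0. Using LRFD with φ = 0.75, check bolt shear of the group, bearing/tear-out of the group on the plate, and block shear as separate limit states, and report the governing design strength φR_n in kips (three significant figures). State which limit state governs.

53.7 kips (bolt shear governs)

Bolt shear: A_b = π·0.75²/4 = 0.4418 in²; R_n = 54 × 0.4418 × 3 × 1 = 71.57 kips → 0.75 × 71.57 = 53.7 kips.
Bearing: edge l_c = 1.094, r_n = 63.98 kips; interior l_c = 1.812, r_n = 87.75 kips; R_n = 63.98 + 2·87.75 = 239.5 kips → 180 kips.
Block shear: A_gv = 5.062, A_nv = 3.422, A_nt = 0.4219 in²; R_n = min(0.6F_uA_nv, 0.6F_yA_gv) + U_bs·F_u·A_nt = 160.9 kips → 121 kips.
Bolt shear governs: 53.7 kips.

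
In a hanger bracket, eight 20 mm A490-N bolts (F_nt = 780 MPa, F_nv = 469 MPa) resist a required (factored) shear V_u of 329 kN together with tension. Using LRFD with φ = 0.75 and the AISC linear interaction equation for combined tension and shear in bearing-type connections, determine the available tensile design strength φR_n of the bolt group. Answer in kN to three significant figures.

A_b = π·20²/4 = 314.2 mm²; f_rv = 329 × 1000 / (8 × 314.2) = 130.9 MPa.
F'_nt = 1.3 F_nt − (F_nt / φF_nv) f_rv = 1.3·780 − (780/(0.75·469))·130.9 = 723.7 MPa, capped at F_nt → F'_nt = 723.7 MPa.
R_n = F'_nt · A_b · n = 723.7 × 314.2 × 8 / 1000 = 1819 kN.
Design strength φR_n = 0.75 × 1819 = 1360 kN.

1360 kN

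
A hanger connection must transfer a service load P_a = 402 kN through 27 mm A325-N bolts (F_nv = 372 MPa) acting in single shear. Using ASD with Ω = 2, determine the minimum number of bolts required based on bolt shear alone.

4 bolts

A_b = π·27²/4 = 572.6 mm².
Per-bolt allowable strength R_n/Ω = 372 × 572.6 × 1 / 1000 / 2 = 106.5 kN.
n ≥ 402 / 106.5 = 3.775 → use 4 bolts.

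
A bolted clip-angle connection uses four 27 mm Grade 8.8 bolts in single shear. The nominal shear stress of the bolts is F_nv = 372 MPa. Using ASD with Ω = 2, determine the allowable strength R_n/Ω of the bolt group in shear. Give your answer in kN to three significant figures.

A_b = π × 27² / 4 = 572.6 mm².
R_n = F_nv · A_b · n · n_s = 372 × 572.6 × 4 × 1 / 1000 = 852 kN.
Allowable strength R_n/Ω = 852 / 2 = 426 kN.

426 kN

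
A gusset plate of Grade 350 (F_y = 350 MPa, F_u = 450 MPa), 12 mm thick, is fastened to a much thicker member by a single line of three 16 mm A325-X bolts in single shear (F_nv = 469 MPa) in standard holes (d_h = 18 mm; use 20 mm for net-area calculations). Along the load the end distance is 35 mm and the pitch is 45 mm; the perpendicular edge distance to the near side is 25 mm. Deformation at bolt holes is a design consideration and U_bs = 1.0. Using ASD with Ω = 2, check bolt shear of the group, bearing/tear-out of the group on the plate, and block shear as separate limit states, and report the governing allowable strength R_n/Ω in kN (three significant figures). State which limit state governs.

141 kN (bolt shear governs)

Bolt shear: A_b = π·16²/4 = 201.1 mm²; R_n = 469 × 201.1 × 3 × 1 / 1000 = 282.9 kN → 282.9 / 2 = 141 kN.
Bearing: edge l_c = 26, r_n = 168.5 kN; interior l_c = 27, r_n = 175 kN; R_n = 168.5 + 2·175 = 518.4 kN → 259 kN.
Block shear: A_gv = 1500, A_nv = 900, A_nt = 180 mm²; R_n = min(0.6F_uA_nv, 0.6F_yA_gv) + U_bs·F_u·A_nt = 324 kN → 162 kN.
Bolt shear governs: 141 kN.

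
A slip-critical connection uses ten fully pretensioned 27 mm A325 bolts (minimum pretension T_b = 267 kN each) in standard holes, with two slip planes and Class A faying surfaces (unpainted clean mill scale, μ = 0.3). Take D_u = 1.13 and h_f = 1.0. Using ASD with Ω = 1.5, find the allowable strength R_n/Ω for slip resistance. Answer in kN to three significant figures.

1210 kN

R_n = μ · D_u · h_f · T_b · n_s · n_b = 0.3 × 1.13 × 1.0 × 267 × 2 × 10 = 1810 kN.
Allowable strength R_n/Ω = 1810 / 1.5 = 1210 kN.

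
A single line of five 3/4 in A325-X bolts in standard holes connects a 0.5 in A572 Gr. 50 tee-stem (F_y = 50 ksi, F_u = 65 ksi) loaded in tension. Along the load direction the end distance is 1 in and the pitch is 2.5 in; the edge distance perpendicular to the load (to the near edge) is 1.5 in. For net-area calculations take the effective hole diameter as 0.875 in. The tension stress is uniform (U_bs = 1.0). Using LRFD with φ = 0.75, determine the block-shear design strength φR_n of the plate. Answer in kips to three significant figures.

129 kips

Shear plane L_v = 1 + 4·2.5 = 11 in; A_gv = 11 × 0.5 = 5.5 in².
A_nv = (11 − 4.5·0.875) × 0.5 = 3.531 in².
A_nt = (1.5 − 0.5·0.875) × 0.5 = 0.5312 in².
0.6 F_u A_nv = 137.7 kips; 0.6 F_y A_gv = 165 kips → shear rupture governs the shear term.
R_n = 137.7 + 1.0 × 65 × 0.5312 = 172.2 kips.
Design strength φR_n = 0.75 × 172.2 = 129 kips.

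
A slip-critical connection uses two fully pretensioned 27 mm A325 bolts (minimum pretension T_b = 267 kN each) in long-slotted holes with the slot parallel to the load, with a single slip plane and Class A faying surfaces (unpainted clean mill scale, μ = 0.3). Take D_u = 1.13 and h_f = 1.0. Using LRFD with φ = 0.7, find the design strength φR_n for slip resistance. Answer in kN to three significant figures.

R_n = μ · D_u · h_f · T_b · n_s · n_b = 0.3 × 1.13 × 1.0 × 267 × 1 × 2 = 181 kN.
Design strength φR_n = 0.7 × 181 = 127 kN.

127 kN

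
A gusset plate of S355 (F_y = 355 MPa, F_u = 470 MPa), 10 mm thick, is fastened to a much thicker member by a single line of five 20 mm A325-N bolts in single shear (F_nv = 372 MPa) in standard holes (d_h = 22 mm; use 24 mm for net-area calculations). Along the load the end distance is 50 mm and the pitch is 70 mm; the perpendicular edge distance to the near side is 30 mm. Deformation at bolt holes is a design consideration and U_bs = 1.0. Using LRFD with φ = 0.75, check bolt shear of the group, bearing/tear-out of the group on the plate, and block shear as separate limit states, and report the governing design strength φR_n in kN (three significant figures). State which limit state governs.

Bolt shear: A_b = π·20²/4 = 314.2 mm²; R_n = 372 × 314.2 × 5 × 1 / 1000 = 584.3 kN → 0.75 × 584.3 = 438 kN.
Bearing: edge l_c = 39, r_n = 220 kN; interior l_c = 48, r_n = 225.6 kN; R_n = 220 + 4·225.6 = 1122 kN → 842 kN.
Block shear: A_gv = 3300, A_nv = 2220, A_nt = 180 mm²; R_n = min(0.6F_uA_nv, 0.6F_yA_gv) + U_bs·F_u·A_nt = 710.6 kN → 533 kN.
Bolt shear governs: 438 kN.

438 kN (bolt shear governs)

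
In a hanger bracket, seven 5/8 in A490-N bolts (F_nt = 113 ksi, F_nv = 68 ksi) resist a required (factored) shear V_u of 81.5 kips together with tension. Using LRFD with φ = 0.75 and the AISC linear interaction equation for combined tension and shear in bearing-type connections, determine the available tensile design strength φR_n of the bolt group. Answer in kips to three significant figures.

101 kips

A_b = π·0.625²/4 = 0.3068 in²; f_rv = 81.5 / (7 × 0.3068) = 37.95 ksi.
F'_nt = 1.3 F_nt − (F_nt / φF_nv) f_rv = 1.3·113 − (113/(0.75·68))·37.95 = 62.82 ksi, capped at F_nt → F'_nt = 62.82 ksi.
R_n = F'_nt · A_b · n = 62.82 × 0.3068 × 7 = 134.9 kips.
Design strength φR_n = 0.75 × 134.9 = 101 kips.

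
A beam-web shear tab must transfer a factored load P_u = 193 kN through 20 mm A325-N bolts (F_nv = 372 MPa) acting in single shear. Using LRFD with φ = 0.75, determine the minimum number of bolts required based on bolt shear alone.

A_b = π·20²/4 = 314.2 mm².
Per-bolt design strength φR_n = 0.75 × 372 × 314.2 × 1 / 1000 = 87.65 kN.
n ≥ 193 / 87.65 = 2.202 → use 3 bolts.

3 bolts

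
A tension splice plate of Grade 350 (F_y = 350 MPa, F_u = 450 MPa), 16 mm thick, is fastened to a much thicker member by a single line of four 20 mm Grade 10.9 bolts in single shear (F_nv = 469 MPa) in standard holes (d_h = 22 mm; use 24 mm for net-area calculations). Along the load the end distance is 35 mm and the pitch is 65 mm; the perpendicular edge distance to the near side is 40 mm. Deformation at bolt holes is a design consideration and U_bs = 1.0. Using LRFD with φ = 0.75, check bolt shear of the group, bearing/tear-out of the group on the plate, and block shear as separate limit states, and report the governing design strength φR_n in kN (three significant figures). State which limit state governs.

Bolt shear: A_b = π·20²/4 = 314.2 mm²; R_n = 469 × 314.2 × 4 × 1 / 1000 = 589.4 kN → 0.75 × 589.4 = 442 kN.
Bearing: edge l_c = 24, r_n = 207.4 kN; interior l_c = 43, r_n = 345.6 kN; R_n = 207.4 + 3·345.6 = 1244 kN → 933 kN.
Block shear: A_gv = 3680, A_nv = 2336, A_nt = 448 mm²; R_n = min(0.6F_uA_nv, 0.6F_yA_gv) + U_bs·F_u·A_nt = 832.3 kN → 624 kN.
Bolt shear governs: 442 kN.

442 kN (bolt shear governs)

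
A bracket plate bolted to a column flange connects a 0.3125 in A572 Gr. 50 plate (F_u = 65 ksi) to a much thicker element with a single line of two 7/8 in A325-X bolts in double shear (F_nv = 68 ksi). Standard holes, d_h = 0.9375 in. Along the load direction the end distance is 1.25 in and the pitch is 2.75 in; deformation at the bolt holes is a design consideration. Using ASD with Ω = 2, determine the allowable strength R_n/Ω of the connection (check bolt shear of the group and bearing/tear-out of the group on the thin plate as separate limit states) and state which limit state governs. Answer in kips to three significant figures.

Bolt shear: A_b = π·0.875²/4 = 0.6013 in²; R_n = 68 × 0.6013 × 2 × 2 = 163.6 kips → 163.6 / 2 = 81.8 kips.
Bearing (1.2 l_c t F_u ≤ 2.4 d t F_u): upper limit = 2.4·0.875·0.3125·65 = 42.66 kips.
  Edge l_c = 1.25 − 0.9375/2 = 0.7812 → r_n = 19.04 kips; interior l_c = 2.75 − 0.9375 = 1.812 → r_n = 42.66 kips.
  R_n,bearing = 1·19.04 + 1·42.66 = 61.7 kips → 61.7 / 2 = 30.8 kips.
Bearing governs: 30.8 kips.

30.8 kips (bearing governs)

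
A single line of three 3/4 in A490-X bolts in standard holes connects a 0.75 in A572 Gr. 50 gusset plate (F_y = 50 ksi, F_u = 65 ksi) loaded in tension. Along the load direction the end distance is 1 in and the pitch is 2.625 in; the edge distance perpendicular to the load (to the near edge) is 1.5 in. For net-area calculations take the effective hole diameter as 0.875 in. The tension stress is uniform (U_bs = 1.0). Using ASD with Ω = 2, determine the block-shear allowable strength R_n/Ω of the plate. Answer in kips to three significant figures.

85.3 kips

Shear plane L_v = 1 + 2·2.625 = 6.25 in; A_gv = 6.25 × 0.75 = 4.688 in².
A_nv = (6.25 − 2.5·0.875) × 0.75 = 3.047 in².
A_nt = (1.5 − 0.5·0.875) × 0.75 = 0.7969 in².
0.6 F_u A_nv = 118.8 kips; 0.6 F_y A_gv = 140.6 kips → shear rupture governs the shear term.
R_n = 118.8 + 1.0 × 65 × 0.7969 = 170.6 kips.
Allowable strength R_n/Ω = 170.6 / 2 = 85.3 kips.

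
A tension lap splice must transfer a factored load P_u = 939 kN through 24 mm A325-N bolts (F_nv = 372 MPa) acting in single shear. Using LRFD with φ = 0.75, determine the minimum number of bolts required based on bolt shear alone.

8 bolts

A_b = π·24²/4 = 452.4 mm².
Per-bolt design strength φR_n = 0.75 × 372 × 452.4 × 1 / 1000 = 126.2 kN.
n ≥ 939 / 126.2 = 7.44 → use 8 bolts.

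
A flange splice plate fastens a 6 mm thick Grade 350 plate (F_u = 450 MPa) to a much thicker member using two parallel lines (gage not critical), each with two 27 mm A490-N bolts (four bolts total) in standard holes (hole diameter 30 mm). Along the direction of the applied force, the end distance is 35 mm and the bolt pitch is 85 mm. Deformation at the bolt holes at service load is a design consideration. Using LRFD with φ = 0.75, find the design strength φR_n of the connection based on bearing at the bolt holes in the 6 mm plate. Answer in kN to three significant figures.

360 kN

Per bolt r_n = 1.2 l_c t F_u ≤ 2.4 d t F_u; upper limit = 2.4 × 27 × 6 × 450 / 1000 = 175 kN.
Edge bolt: l_c = 35 − 30/2 = 20 mm → 1.2 × 20 × 6 × 450 / 1000 = 64.8 → r_n = 64.8 kN.
Interior bolts: l_c = 85 − 30 = 55 mm → 1.2 × 55 × 6 × 450 / 1000 = 178.2 → r_n = 175 kN.
R_n = 2 × 64.8 + 2 × 175 = 479.5 kN.
Design strength φR_n = 0.75 × 479.5 = 360 kN.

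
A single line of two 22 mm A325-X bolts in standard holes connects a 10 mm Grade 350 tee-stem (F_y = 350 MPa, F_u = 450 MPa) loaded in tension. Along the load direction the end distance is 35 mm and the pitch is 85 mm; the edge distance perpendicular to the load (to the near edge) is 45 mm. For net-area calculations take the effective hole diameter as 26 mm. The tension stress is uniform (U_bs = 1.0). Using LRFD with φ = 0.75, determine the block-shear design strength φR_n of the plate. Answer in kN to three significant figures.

Shear plane L_v = 35 + 1·85 = 120 mm; A_gv = 120 × 10 = 1200 mm².
A_nv = (120 − 1.5·26) × 10 = 810 mm².
A_nt = (45 − 0.5·26) × 10 = 320 mm².
0.6 F_u A_nv = 218.7 kN; 0.6 F_y A_gv = 252 kN → shear rupture governs the shear term.
R_n = 218.7 + 1.0 × 450 × 320 / 1000 = 362.7 kN.
Design strength φR_n = 0.75 × 362.7 = 272 kN.

272 kN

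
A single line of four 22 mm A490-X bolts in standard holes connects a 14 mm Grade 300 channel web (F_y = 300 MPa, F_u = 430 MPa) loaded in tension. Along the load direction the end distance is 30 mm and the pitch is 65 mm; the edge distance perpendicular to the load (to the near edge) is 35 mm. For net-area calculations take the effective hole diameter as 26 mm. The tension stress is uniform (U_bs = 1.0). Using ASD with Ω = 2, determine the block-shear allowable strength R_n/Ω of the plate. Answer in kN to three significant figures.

308 kN

Shear plane L_v = 30 + 3·65 = 225 mm; A_gv = 225 × 14 = 3150 mm².
A_nv = (225 − 3.5·26) × 14 = 1876 mm².
A_nt = (35 − 0.5·26) × 14 = 308 mm².
0.6 F_u A_nv = 484 kN; 0.6 F_y A_gv = 567 kN → shear rupture governs the shear term.
R_n = 484 + 1.0 × 430 × 308 / 1000 = 616.4 kN.
Allowable strength R_n/Ω = 616.4 / 2 = 308 kN.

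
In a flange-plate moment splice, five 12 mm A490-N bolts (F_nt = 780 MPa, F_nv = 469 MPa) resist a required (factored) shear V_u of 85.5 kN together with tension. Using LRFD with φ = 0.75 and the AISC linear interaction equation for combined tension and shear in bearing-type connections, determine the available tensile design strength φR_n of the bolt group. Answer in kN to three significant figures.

A_b = π·12²/4 = 113.1 mm²; f_rv = 85.5 × 1000 / (5 × 113.1) = 151.2 MPa.
F'_nt = 1.3 F_nt − (F_nt / φF_nv) f_rv = 1.3·780 − (780/(0.75·469))·151.2 = 678.7 MPa, capped at F_nt → F'_nt = 678.7 MPa.
R_n = F'_nt · A_b · n = 678.7 × 113.1 × 5 / 1000 = 383.8 kN.
Design strength φR_n = 0.75 × 383.8 = 288 kN.

288 kN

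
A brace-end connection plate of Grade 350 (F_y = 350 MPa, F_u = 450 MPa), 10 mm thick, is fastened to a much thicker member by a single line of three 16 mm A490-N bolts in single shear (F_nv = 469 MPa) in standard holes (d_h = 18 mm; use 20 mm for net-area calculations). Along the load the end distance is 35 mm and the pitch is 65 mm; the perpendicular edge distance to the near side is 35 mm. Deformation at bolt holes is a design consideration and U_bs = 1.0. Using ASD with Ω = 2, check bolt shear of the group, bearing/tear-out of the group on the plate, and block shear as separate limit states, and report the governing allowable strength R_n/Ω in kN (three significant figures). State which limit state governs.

Bolt shear: A_b = π·16²/4 = 201.1 mm²; R_n = 469 × 201.1 × 3 × 1 / 1000 = 282.9 kN → 282.9 / 2 = 141 kN.
Bearing: edge l_c = 26, r_n = 140.4 kN; interior l_c = 47, r_n = 172.8 kN; R_n = 140.4 + 2·172.8 = 486 kN → 243 kN.
Block shear: A_gv = 1650, A_nv = 1150, A_nt = 250 mm²; R_n = min(0.6F_uA_nv, 0.6F_yA_gv) + U_bs·F_u·A_nt = 423 kN → 212 kN.
Bolt shear governs: 141 kN.

141 kN (bolt shear governs)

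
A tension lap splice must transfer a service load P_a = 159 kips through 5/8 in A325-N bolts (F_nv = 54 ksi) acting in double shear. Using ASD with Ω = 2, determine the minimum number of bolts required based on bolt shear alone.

A_b = π·0.625²/4 = 0.3068 in².
Per-bolt allowable strength R_n/Ω = 54 × 0.3068 × 2 / 2 = 16.57 kips.
n ≥ 159 / 16.57 = 9.597 → use 10 bolts.

10 bolts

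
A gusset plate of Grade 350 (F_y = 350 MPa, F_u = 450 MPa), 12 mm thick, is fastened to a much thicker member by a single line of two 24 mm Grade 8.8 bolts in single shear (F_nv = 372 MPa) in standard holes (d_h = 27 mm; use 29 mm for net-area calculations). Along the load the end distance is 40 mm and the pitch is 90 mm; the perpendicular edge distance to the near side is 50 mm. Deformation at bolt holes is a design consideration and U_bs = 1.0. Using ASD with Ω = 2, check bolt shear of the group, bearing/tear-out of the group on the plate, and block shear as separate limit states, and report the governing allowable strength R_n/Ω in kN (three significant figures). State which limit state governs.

Bolt shear: A_b = π·24²/4 = 452.4 mm²; R_n = 372 × 452.4 × 2 × 1 / 1000 = 336.6 kN → 336.6 / 2 = 168 kN.
Bearing: edge l_c = 26.5, r_n = 171.7 kN; interior l_c = 63, r_n = 311 kN; R_n = 171.7 + 1·311 = 482.8 kN → 241 kN.
Block shear: A_gv = 1560, A_nv = 1038, A_nt = 426 mm²; R_n = min(0.6F_uA_nv, 0.6F_yA_gv) + U_bs·F_u·A_nt = 472 kN → 236 kN.
Bolt shear governs: 168 kN.

168 kN (bolt shear governs)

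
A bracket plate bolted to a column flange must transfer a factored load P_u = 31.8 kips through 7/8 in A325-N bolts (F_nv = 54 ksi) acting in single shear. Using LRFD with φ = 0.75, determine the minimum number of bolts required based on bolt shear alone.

2 bolts

A_b = π·0.875²/4 = 0.6013 in².
Per-bolt design strength φR_n = 0.75 × 54 × 0.6013 × 1 = 24.35 kips.
n ≥ 31.8 / 24.35 = 1.306 → use 2 bolts.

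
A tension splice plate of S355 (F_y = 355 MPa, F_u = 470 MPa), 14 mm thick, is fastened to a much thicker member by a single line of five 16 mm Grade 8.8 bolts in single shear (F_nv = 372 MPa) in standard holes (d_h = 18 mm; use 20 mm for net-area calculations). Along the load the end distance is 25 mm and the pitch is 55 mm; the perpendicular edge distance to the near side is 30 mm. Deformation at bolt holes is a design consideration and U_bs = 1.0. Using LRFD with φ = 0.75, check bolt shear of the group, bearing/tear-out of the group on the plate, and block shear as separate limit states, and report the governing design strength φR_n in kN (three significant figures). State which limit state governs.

Bolt shear: A_b = π·16²/4 = 201.1 mm²; R_n = 372 × 201.1 × 5 × 1 / 1000 = 374 kN → 0.75 × 374 = 280 kN.
Bearing: edge l_c = 16, r_n = 126.3 kN; interior l_c = 37, r_n = 252.7 kN; R_n = 126.3 + 4·252.7 = 1137 kN → 853 kN.
Block shear: A_gv = 3430, A_nv = 2170, A_nt = 280 mm²; R_n = min(0.6F_uA_nv, 0.6F_yA_gv) + U_bs·F_u·A_nt = 743.5 kN → 558 kN.
Bolt shear governs: 280 kN.

280 kN (bolt shear governs)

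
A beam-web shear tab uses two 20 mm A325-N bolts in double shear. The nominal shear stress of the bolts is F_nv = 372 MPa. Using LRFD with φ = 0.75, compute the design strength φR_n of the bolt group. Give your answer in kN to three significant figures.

351 kN

A_b = π × 20² / 4 = 314.2 mm².
R_n = F_nv · A_b · n · n_s = 372 × 314.2 × 2 × 2 / 1000 = 467.5 kN.
Design strength φR_n = 0.75 × 467.5 = 351 kN.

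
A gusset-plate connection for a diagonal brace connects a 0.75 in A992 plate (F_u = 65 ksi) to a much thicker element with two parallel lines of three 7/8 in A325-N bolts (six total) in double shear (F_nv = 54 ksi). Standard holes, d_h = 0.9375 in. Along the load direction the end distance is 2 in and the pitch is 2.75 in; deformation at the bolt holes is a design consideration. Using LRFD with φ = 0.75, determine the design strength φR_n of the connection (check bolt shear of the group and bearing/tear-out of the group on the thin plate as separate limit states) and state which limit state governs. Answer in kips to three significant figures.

Bolt shear: A_b = π·0.875²/4 = 0.6013 in²; R_n = 54 × 0.6013 × 6 × 2 = 389.7 kips → 0.75 × 389.7 = 292 kips.
Bearing (1.2 l_c t F_u ≤ 2.4 d t F_u): upper limit = 2.4·0.875·0.75·65 = 102.4 kips.
  Edge l_c = 2 − 0.9375/2 = 1.531 → r_n = 89.58 kips; interior l_c = 2.75 − 0.9375 = 1.812 → r_n = 102.4 kips.
  R_n,bearing = 2·89.58 + 4·102.4 = 588.7 kips → 0.75 × 588.7 = 441 kips.
Bolt shear governs: 292 kips.

292 kips (bolt shear governs)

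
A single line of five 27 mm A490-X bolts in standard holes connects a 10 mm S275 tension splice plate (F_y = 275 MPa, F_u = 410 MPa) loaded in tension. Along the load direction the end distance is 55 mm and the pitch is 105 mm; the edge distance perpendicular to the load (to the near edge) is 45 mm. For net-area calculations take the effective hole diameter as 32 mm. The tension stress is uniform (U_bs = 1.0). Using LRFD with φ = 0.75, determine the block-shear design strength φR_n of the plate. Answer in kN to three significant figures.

677 kN

Shear plane L_v = 55 + 4·105 = 475 mm; A_gv = 475 × 10 = 4750 mm².
A_nv = (475 − 4.5·32) × 10 = 3310 mm².
A_nt = (45 − 0.5·32) × 10 = 290 mm².
0.6 F_u A_nv = 814.3 kN; 0.6 F_y A_gv = 783.8 kN → shear yielding governs the shear term.
R_n = 783.8 + 1.0 × 410 × 290 / 1000 = 902.6 kN.
Design strength φR_n = 0.75 × 902.6 = 677 kN.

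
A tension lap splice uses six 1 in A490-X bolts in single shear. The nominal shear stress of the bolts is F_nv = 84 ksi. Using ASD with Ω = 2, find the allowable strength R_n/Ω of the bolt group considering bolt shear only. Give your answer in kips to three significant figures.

198 kips

A_b = π × 1² / 4 = 0.7854 in².
R_n = F_nv · A_b · n · n_s = 84 × 0.7854 × 6 × 1 = 395.8 kips.
Allowable strength R_n/Ω = 395.8 / 2 = 198 kips.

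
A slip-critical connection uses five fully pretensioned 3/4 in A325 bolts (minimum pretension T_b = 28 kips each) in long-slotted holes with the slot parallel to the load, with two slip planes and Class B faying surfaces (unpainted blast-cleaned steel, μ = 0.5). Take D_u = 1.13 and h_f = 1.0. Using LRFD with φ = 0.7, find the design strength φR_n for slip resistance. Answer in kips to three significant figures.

111 kips

R_n = μ · D_u · h_f · T_b · n_s · n_b = 0.5 × 1.13 × 1.0 × 28 × 2 × 5 = 158.2 kips.
Design strength φR_n = 0.7 × 158.2 = 111 kips.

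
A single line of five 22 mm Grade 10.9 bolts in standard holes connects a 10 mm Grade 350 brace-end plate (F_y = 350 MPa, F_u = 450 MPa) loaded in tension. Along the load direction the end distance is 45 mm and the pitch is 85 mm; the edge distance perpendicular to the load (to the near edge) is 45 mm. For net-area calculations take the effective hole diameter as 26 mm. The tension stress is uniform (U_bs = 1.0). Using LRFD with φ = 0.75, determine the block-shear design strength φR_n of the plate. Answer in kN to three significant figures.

651 kN

Shear plane L_v = 45 + 4·85 = 385 mm; A_gv = 385 × 10 = 3850 mm².
A_nv = (385 − 4.5·26) × 10 = 2680 mm².
A_nt = (45 − 0.5·26) × 10 = 320 mm².
0.6 F_u A_nv = 723.6 kN; 0.6 F_y A_gv = 808.5 kN → shear rupture governs the shear term.
R_n = 723.6 + 1.0 × 450 × 320 / 1000 = 867.6 kN.
Design strength φR_n = 0.75 × 867.6 = 651 kN.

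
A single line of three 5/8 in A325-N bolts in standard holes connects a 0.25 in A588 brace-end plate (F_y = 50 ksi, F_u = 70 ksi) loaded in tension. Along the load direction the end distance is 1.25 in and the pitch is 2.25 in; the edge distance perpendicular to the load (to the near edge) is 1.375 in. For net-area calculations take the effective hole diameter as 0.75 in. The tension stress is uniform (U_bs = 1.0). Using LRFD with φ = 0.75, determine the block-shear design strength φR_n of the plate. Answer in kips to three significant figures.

Shear plane L_v = 1.25 + 2·2.25 = 5.75 in; A_gv = 5.75 × 0.25 = 1.438 in².
A_nv = (5.75 − 2.5·0.75) × 0.25 = 0.9688 in².
A_nt = (1.375 − 0.5·0.75) × 0.25 = 0.25 in².
0.6 F_u A_nv = 40.69 kips; 0.6 F_y A_gv = 43.12 kips → shear rupture governs the shear term.
R_n = 40.69 + 1.0 × 70 × 0.25 = 58.19 kips.
Design strength φR_n = 0.75 × 58.19 = 43.6 kips.

43.6 kips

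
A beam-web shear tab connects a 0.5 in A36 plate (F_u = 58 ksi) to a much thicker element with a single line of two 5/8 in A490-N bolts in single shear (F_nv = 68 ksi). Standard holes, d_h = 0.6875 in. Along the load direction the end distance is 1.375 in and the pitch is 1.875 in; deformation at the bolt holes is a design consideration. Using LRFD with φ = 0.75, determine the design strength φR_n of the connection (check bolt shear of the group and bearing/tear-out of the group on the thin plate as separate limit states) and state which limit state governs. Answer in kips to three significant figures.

Bolt shear: A_b = π·0.625²/4 = 0.3068 in²; R_n = 68 × 0.3068 × 2 × 1 = 41.72 kips → 0.75 × 41.72 = 31.3 kips.
Bearing (1.2 l_c t F_u ≤ 2.4 d t F_u): upper limit = 2.4·0.625·0.5·58 = 43.5 kips.
  Edge l_c = 1.375 − 0.6875/2 = 1.031 → r_n = 35.89 kips; interior l_c = 1.875 − 0.6875 = 1.188 → r_n = 41.33 kips.
  R_n,bearing = 1·35.89 + 1·41.33 = 77.21 kips → 0.75 × 77.21 = 57.9 kips.
Bolt shear governs: 31.3 kips.

31.3 kips (bolt shear governs)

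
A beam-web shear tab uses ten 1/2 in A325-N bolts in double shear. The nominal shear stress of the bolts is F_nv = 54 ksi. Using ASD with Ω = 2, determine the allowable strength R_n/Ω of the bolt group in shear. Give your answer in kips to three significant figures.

A_b = π × 0.5² / 4 = 0.1963 in².
R_n = F_nv · A_b · n · n_s = 54 × 0.1963 × 10 × 2 = 212.1 kips.
Allowable strength R_n/Ω = 212.1 / 2 = 106 kips.

106 kips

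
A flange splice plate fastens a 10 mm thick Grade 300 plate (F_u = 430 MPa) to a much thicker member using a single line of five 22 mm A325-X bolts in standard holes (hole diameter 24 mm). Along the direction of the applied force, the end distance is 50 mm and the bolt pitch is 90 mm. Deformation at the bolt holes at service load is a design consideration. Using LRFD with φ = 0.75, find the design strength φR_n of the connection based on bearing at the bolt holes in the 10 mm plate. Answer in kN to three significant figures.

828 kN

Per bolt r_n = 1.2 l_c t F_u ≤ 2.4 d t F_u; upper limit = 2.4 × 22 × 10 × 430 / 1000 = 227 kN.
Edge bolt: l_c = 50 − 24/2 = 38 mm → 1.2 × 38 × 10 × 430 / 1000 = 196.1 → r_n = 196.1 kN.
Interior bolts: l_c = 90 − 24 = 66 mm → 1.2 × 66 × 10 × 430 / 1000 = 340.6 → r_n = 227 kN.
R_n = 1 × 196.1 + 4 × 227 = 1104 kN.
Design strength φR_n = 0.75 × 1104 = 828 kN.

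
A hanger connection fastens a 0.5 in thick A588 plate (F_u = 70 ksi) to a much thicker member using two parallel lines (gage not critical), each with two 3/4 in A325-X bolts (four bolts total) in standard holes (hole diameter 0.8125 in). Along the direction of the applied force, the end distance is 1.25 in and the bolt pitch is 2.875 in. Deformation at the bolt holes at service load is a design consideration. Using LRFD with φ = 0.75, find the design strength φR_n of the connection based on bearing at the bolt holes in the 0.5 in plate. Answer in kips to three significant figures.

148 kips

Per bolt r_n = 1.2 l_c t F_u ≤ 2.4 d t F_u; upper limit = 2.4 × 0.75 × 0.5 × 70 = 63 kips.
Edge bolt: l_c = 1.25 − 0.8125/2 = 0.8438 in → 1.2 × 0.8438 × 0.5 × 70 = 35.44 → r_n = 35.44 kips.
Interior bolts: l_c = 2.875 − 0.8125 = 2.062 in → 1.2 × 2.062 × 0.5 × 70 = 86.62 → r_n = 63 kips.
R_n = 2 × 35.44 + 2 × 63 = 196.9 kips.
Design strength φR_n = 0.75 × 196.9 = 148 kips.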